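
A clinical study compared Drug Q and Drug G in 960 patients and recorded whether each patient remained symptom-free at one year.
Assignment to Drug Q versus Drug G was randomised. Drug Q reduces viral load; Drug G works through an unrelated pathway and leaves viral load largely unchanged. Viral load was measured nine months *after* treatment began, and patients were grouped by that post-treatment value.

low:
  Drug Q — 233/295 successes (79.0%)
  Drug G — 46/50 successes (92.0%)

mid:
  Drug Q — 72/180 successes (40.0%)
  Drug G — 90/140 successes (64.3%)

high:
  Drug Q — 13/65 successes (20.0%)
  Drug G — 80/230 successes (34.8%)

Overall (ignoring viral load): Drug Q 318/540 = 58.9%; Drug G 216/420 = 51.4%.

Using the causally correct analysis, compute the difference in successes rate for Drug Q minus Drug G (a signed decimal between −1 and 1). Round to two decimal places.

+0.07

Stratifying would compare drugs among patients the drugs themselves sorted into viral load groups — a form of selection on an intermediate. The unconditioned pooled rates give the total causal effect.
The causal difference is the pooled difference: 0.589 − 0.514 = +0.075.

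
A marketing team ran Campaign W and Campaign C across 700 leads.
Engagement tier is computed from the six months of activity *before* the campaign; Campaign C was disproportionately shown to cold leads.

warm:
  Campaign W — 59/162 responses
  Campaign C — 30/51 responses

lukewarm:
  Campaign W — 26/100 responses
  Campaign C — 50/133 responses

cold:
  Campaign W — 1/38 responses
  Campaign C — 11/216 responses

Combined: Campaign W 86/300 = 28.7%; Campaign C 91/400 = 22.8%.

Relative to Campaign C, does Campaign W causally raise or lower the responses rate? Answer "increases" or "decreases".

Here engagement tier is a common cause — it drives both which campaign a case falls under and the outcome. The crude comparison mixes populations; the stratum-specific rates are the causally relevant ones.
Within each level — warm: 36.4% vs 58.8%; lukewarm: 26.0% vs 37.6%; cold: 2.6% vs 5.1% — Campaign C is higher every time.

decreases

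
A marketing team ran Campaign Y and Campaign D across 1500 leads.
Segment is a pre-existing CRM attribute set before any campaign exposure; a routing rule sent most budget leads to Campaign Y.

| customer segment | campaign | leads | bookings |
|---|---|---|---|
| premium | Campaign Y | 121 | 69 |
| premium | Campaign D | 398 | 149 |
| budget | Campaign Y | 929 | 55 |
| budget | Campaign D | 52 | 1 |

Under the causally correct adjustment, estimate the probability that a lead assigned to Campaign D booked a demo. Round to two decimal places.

The stratified and pooled comparisons disagree (Campaign Y wins within each customer segment; Campaign D wins overall), so the answer turns on the causal role of customer segment.
Nothing the campaign does changes customer segment; the imbalance is an allocation artefact. With customer segment also predicting the outcome, the pooled figure is confounded, and the within-stratum comparison is the causal one.
Standardising Campaign D to the population customer segment mix: 0.346·149/398 + 0.654·1/52 = 0.142.

0.14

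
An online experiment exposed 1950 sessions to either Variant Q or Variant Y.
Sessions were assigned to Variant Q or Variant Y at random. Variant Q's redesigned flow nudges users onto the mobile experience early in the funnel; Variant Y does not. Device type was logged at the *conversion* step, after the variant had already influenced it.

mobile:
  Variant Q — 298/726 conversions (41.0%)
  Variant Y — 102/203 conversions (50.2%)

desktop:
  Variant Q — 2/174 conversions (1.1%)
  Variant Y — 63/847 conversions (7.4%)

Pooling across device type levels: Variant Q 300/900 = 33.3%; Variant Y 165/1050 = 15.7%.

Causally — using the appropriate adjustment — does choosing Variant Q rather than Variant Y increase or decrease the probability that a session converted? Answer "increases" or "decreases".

increases

Stratifying would compare variants among sessions the variants themselves sorted into device type groups — a form of selection on an intermediate. The unconditioned pooled rates give the total causal effect.
Pooled: Variant Q 33.3% vs Variant Y 15.7%; Variant Q is higher overall.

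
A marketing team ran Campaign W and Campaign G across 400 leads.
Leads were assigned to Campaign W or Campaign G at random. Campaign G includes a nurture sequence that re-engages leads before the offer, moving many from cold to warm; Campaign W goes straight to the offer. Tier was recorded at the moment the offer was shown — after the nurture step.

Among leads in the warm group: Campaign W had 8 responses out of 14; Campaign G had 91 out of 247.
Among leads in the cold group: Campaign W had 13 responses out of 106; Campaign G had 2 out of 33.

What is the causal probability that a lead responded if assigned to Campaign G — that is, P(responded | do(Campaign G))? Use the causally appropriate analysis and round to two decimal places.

0.33

Within every engagement tier level Campaign W has the higher rate, yet pooled Campaign G does — Simpson's reversal.
Engagement tier is downstream of the campaign. One should not condition on a consequence of treatment, so the overall rates are the right comparison.
So P(outcome | do(Campaign G)) is just the pooled rate for Campaign G: 93/280 = 0.332.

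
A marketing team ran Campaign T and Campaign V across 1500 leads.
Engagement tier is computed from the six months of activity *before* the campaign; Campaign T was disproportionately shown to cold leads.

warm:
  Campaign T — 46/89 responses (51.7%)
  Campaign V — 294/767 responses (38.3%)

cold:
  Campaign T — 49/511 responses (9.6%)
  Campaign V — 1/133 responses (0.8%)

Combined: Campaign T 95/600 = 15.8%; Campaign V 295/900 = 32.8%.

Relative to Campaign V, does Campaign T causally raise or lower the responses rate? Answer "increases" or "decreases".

The engagement tier-specific comparison favours Campaign T throughout, but the pooled figures favour Campaign V. The question is whether to condition on engagement tier.
Nothing the campaign does changes engagement tier; the imbalance is an allocation artefact. With engagement tier also predicting the outcome, the pooled figure is confounded, and the within-stratum comparison is the causal one.
Within each level — warm: 51.7% vs 38.3%; cold: 9.6% vs 0.8% — Campaign T is higher every time.

increases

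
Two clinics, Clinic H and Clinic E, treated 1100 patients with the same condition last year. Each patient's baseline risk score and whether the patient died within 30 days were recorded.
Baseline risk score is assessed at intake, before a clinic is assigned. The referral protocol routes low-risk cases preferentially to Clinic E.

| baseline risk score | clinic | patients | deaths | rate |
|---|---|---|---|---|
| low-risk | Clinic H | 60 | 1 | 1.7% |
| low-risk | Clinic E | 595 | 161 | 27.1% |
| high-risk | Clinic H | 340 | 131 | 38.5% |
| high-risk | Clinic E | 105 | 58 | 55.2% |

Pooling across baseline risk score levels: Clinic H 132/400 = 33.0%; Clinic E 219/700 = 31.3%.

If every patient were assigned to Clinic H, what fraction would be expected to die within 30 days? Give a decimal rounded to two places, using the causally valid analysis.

0.17

Baseline risk score satisfies the back-door criterion: it is not a descendant of the clinic, and it blocks the spurious path from clinic to outcome. Adjusting for it (i.e., using the within-baseline risk score rates) gives the causal effect.
Standardising Clinic H to the population baseline risk score mix: 0.595·1/60 + 0.405·131/340 = 0.166.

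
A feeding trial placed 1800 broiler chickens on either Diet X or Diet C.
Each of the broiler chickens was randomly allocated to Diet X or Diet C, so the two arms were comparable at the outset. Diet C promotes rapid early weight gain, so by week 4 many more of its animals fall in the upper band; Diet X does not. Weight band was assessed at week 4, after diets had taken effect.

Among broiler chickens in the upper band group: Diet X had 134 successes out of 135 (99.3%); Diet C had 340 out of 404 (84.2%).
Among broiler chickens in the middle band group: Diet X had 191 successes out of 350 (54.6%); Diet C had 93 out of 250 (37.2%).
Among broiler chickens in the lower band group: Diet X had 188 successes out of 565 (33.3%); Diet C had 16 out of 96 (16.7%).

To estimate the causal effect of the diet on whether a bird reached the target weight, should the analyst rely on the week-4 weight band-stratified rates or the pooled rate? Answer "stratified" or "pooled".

pooled

Week-4 weight band here is a post-treatment variable shaped by the diet; conditioning on it would introduce bias rather than remove it. The overall comparison is the causal one.
Pooled: Diet X 48.9% vs Diet C 59.9%; Diet C is higher overall.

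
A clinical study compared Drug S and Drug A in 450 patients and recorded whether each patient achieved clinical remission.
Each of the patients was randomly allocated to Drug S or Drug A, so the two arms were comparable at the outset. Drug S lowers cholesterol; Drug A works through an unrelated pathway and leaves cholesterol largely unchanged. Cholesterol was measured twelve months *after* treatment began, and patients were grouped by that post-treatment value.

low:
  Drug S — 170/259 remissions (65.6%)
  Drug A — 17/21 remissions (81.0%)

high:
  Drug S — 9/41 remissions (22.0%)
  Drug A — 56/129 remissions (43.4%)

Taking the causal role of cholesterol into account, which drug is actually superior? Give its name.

Cholesterol here is a post-treatment variable shaped by the drug; conditioning on it would introduce bias rather than remove it. The overall comparison is the causal one.
Pooled: Drug S 59.7% vs Drug A 48.7%; Drug S is higher overall.

Drug S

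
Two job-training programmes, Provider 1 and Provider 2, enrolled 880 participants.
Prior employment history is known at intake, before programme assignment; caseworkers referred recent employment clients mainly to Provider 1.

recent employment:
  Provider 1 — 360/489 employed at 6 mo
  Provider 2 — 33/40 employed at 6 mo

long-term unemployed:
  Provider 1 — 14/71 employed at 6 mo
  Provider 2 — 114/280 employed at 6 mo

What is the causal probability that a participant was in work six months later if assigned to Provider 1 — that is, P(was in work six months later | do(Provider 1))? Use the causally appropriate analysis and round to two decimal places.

The prior employment history-specific comparison favours Provider 2 throughout, but the pooled figures favour Provider 1. The question is whether to condition on prior employment history.
Since prior employment history is a pre-existing factor (not a product of the programme) and it affects the outcome on its own, it is a confounder. The stratified rates, not the pooled rate, identify the causal effect.
Standardising Provider 1 to the population prior employment history mix: 0.601·360/489 + 0.399·14/71 = 0.521.

0.52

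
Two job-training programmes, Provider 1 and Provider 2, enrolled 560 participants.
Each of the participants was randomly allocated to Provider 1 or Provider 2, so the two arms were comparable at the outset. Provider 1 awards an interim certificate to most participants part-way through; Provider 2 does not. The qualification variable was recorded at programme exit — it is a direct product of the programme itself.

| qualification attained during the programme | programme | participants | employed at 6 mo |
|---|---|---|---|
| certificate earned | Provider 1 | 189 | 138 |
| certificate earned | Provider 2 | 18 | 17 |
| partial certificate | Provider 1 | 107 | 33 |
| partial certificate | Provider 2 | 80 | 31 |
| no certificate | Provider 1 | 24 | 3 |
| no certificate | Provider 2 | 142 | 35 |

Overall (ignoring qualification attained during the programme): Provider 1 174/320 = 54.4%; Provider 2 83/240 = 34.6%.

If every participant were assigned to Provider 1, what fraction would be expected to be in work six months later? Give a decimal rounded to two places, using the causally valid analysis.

Qualification attained during the programme lies on the pathway programme → qualification attained during the programme → outcome, so adjusting for it blocks the indirect effect. For the total causal effect of programme, use the unadjusted pooled rates.
So P(outcome | do(Provider 1)) is just the pooled rate for Provider 1: 174/320 = 0.544.

0.54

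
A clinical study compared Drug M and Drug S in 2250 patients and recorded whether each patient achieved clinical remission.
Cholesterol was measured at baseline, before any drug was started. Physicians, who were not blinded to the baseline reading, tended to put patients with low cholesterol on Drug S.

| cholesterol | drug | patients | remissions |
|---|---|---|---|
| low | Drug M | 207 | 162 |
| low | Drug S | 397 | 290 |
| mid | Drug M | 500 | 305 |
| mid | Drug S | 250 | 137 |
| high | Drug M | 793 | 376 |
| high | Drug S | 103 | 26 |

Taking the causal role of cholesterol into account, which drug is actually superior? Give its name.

Drug M

The cholesterol-specific comparison favours Drug M throughout, but the pooled figures favour Drug S. The question is whether to condition on cholesterol.
The imbalance in cholesterol arose from how patients were allocated, not from anything the drug did; and cholesterol independently affects the outcome. The pooled gap is confounded — condition on cholesterol.
Within each level — low: 78.3% vs 73.0%; mid: 61.0% vs 54.8%; high: 47.4% vs 25.2% — Drug M is higher every time.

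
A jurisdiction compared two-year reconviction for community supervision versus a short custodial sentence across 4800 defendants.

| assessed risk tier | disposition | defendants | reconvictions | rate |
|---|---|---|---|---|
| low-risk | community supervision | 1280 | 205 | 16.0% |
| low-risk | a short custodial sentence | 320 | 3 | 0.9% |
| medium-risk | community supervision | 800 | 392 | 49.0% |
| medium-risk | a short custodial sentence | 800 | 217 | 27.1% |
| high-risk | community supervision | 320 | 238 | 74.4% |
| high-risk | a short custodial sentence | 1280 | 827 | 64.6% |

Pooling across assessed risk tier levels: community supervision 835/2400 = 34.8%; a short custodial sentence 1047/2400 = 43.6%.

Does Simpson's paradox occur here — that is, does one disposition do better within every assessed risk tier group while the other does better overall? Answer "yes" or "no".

Within each assessed risk tier level (low-risk 16.0% vs 0.9%; medium-risk 49.0% vs 27.1%; high-risk 74.4% vs 64.6%), a short custodial sentence has the lower rate every time. Pooled: 34.8% vs 43.6% — community supervision has the lower rate overall. The two comparisons disagree.

yes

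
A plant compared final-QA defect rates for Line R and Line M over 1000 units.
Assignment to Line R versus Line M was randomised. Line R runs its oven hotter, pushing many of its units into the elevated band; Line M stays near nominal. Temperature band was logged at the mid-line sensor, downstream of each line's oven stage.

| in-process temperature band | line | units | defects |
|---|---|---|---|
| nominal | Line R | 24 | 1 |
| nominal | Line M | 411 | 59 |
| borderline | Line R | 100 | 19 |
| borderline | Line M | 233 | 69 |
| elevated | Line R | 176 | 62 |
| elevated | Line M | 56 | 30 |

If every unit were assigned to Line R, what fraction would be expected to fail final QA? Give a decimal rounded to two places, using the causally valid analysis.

0.27

The stratified and pooled comparisons disagree (Line R wins within each in-process temperature band; Line M wins overall), so the answer turns on the causal role of in-process temperature band.
Because the line influences in-process temperature band, in-process temperature band is a post-treatment mediator, not a confounder. Stratifying on it would bias the estimate; the causal effect is the crude pooled difference.
So P(outcome | do(Line R)) is just the pooled rate for Line R: 82/300 = 0.273.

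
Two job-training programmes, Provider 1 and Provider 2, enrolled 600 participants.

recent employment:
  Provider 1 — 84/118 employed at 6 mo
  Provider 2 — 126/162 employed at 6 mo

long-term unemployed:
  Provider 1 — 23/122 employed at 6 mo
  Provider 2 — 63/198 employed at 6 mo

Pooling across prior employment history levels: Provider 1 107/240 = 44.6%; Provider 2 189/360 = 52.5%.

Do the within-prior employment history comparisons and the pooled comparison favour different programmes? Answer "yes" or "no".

Within each prior employment history level (recent employment 71.2% vs 77.8%; long-term unemployed 18.9% vs 31.8%), Provider 2 has the higher rate every time. Pooled: 44.6% vs 52.5% — Provider 2 has the higher rate overall. They agree.

no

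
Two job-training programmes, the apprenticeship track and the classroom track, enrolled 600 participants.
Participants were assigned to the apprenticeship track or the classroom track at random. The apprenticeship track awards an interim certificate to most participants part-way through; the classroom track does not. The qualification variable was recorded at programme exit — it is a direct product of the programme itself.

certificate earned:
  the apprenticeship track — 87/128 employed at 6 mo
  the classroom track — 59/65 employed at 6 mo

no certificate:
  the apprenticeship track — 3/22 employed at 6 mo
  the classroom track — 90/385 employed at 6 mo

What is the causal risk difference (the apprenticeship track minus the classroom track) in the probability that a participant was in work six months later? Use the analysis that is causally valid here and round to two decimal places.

The qualification attained during the programme-specific comparison favours the classroom track throughout, but the pooled figures favour the apprenticeship track. The question is whether to condition on qualification attained during the programme.
Qualification attained during the programme lies on the pathway programme → qualification attained during the programme → outcome, so adjusting for it blocks the indirect effect. For the total causal effect of programme, use the unadjusted pooled rates.
The causal difference is the pooled difference: 0.600 − 0.331 = +0.269.

+0.27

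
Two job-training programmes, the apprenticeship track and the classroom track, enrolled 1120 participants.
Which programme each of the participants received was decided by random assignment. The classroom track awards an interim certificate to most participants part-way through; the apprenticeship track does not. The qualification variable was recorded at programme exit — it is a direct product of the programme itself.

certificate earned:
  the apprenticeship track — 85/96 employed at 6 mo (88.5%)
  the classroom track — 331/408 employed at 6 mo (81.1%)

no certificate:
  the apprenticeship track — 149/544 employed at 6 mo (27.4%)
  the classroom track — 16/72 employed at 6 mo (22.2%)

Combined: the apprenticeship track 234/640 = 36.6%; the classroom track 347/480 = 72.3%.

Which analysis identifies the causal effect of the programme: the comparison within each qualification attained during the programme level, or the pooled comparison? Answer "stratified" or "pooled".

Qualification attained during the programme here is a post-treatment variable shaped by the programme; conditioning on it would introduce bias rather than remove it. The overall comparison is the causal one.
Pooled: the apprenticeship track 36.6% vs the classroom track 72.3%; the classroom track is higher overall.

pooled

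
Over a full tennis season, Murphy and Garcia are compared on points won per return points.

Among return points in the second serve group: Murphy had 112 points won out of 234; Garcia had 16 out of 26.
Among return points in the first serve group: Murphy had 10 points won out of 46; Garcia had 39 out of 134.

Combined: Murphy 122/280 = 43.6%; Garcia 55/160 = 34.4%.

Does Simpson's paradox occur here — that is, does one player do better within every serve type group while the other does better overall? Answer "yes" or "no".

Within each serve type level (second serve 47.9% vs 61.5%; first serve 21.7% vs 29.1%), Garcia has the higher rate every time. Pooled: 43.6% vs 34.4% — Murphy has the higher rate overall. The two comparisons disagree.

yes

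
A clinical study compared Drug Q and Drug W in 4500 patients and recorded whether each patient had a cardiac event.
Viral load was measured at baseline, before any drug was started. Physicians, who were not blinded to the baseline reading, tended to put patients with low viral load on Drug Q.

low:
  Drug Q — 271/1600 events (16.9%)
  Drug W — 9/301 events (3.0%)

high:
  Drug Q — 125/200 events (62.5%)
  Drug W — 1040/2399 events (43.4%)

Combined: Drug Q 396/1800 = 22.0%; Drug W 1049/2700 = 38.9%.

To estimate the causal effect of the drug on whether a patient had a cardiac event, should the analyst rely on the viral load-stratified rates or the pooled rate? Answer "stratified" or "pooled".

The stratified and pooled comparisons disagree (Drug W wins within each viral load; Drug Q wins overall), so the answer turns on the causal role of viral load.
The imbalance in viral load arose from how patients were allocated, not from anything the drug did; and viral load independently affects the outcome. The pooled gap is confounded — condition on viral load.
Within each level — low: 16.9% vs 3.0%; high: 62.5% vs 43.4% — Drug W is lower every time.

stratified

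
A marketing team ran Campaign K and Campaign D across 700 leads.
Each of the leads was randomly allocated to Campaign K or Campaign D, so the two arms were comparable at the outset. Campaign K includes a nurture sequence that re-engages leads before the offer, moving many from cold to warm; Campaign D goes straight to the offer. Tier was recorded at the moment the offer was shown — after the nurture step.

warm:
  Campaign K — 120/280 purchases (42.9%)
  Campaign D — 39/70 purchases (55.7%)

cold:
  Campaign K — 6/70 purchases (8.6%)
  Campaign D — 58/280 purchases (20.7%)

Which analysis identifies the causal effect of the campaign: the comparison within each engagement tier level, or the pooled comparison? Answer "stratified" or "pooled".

Stratifying would compare campaigns among leads the campaigns themselves sorted into engagement tier groups — a form of selection on an intermediate. The unconditioned pooled rates give the total causal effect.
Pooled: Campaign K 36.0% vs Campaign D 27.7%; Campaign K is higher overall.

pooled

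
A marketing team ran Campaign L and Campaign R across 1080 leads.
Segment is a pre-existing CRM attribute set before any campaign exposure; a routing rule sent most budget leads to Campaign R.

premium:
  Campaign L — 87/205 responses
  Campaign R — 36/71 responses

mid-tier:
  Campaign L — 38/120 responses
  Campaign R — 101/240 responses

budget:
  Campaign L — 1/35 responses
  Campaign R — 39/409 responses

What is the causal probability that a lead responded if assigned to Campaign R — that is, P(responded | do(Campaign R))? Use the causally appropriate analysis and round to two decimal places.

The stratified and pooled comparisons disagree (Campaign R wins within each customer segment; Campaign L wins overall), so the answer turns on the causal role of customer segment.
Here customer segment is a common cause — it drives both which campaign a case falls under and the outcome. The crude comparison mixes populations; the stratum-specific rates are the causally relevant ones.
Standardising Campaign R to the population customer segment mix: 0.256·36/71 + 0.333·101/240 + 0.411·39/409 = 0.309.

0.31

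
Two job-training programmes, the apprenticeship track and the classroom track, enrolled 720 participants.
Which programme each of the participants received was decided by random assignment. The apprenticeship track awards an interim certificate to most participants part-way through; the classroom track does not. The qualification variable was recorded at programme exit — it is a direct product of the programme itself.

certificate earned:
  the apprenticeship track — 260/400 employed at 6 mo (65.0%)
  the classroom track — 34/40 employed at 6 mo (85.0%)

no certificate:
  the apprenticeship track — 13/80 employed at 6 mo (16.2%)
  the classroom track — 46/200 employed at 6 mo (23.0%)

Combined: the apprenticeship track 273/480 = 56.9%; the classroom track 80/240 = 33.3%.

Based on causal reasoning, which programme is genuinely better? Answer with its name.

Qualification attained during the programme is recorded after the programme and is itself shifted by it — it sits on the causal path from programme to outcome. Conditioning on a mediator would strip out part of the effect we want; the pooled comparison gives the total causal effect.
Pooled: the apprenticeship track 56.9% vs the classroom track 33.3%; the apprenticeship track is higher overall.

the apprenticeship track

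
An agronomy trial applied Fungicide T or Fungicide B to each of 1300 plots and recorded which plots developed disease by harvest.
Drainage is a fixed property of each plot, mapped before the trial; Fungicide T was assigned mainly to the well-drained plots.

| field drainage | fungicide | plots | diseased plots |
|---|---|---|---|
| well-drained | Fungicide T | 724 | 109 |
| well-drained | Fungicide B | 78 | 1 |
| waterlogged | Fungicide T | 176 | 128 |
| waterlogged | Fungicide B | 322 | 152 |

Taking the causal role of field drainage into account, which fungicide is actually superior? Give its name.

The field drainage-specific comparison favours Fungicide B throughout, but the pooled figures favour Fungicide T. The question is whether to condition on field drainage.
Nothing the fungicide does changes field drainage; the imbalance is an allocation artefact. With field drainage also predicting the outcome, the pooled figure is confounded, and the within-stratum comparison is the causal one.
Within each level — well-drained: 15.1% vs 1.3%; waterlogged: 72.7% vs 47.2% — Fungicide B is lower every time.

Fungicide B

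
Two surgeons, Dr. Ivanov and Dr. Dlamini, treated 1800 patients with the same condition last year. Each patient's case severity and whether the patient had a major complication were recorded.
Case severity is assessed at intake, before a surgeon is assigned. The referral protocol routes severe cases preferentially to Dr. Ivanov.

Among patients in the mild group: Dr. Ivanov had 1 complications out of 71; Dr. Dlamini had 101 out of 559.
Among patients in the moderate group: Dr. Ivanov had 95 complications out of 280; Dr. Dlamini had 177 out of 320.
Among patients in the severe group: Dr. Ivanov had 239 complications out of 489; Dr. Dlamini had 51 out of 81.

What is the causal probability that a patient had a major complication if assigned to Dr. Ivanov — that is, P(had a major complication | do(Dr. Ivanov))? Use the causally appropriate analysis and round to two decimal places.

0.27

Nothing the surgeon does changes case severity; the imbalance is an allocation artefact. With case severity also predicting the outcome, the pooled figure is confounded, and the within-stratum comparison is the causal one.
Standardising Dr. Ivanov to the population case severity mix: 0.350·1/71 + 0.333·95/280 + 0.317·239/489 = 0.273.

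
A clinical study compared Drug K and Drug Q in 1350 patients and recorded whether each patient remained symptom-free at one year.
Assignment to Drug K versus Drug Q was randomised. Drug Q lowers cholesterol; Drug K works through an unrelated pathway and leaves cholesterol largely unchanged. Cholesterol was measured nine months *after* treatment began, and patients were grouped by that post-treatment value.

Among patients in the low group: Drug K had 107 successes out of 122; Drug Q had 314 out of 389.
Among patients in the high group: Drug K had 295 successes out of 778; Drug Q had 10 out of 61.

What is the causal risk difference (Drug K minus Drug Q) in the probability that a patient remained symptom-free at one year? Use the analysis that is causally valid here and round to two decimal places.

The distribution of cholesterol is itself part of what the drug does — it is an intermediate outcome. Holding it fixed would remove that part of the effect; the total effect is the pooled difference.
The causal difference is the pooled difference: 0.447 − 0.720 = -0.273.

-0.27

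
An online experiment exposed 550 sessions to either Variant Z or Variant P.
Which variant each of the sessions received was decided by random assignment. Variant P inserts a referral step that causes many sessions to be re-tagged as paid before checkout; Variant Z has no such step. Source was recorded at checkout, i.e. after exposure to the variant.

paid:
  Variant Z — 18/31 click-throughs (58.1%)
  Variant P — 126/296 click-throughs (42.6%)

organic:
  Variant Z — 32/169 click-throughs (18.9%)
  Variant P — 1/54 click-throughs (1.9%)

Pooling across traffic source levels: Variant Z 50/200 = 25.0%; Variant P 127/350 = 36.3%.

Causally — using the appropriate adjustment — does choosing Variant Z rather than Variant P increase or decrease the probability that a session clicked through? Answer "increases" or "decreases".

Stratifying would compare variants among sessions the variants themselves sorted into traffic source groups — a form of selection on an intermediate. The unconditioned pooled rates give the total causal effect.
Pooled: Variant Z 25.0% vs Variant P 36.3%; Variant P is higher overall.

decreases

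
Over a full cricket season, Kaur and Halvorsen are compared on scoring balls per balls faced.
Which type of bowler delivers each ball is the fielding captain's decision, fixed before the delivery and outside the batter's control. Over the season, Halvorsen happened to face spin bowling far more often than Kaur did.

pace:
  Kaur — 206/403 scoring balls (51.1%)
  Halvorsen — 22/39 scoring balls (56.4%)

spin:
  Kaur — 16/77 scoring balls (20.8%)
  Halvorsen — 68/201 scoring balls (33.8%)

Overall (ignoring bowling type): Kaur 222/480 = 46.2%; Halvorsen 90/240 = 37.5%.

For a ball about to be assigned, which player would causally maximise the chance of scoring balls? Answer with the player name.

The bowling type-specific comparison favours Halvorsen throughout, but the pooled figures favour Kaur. The question is whether to condition on bowling type.
The imbalance in bowling type arose from how balls faced were allocated, not from anything the player did; and bowling type independently affects the outcome. The pooled gap is confounded — condition on bowling type.
Within each level — pace: 51.1% vs 56.4%; spin: 20.8% vs 33.8% — Halvorsen is higher every time.

Halvorsen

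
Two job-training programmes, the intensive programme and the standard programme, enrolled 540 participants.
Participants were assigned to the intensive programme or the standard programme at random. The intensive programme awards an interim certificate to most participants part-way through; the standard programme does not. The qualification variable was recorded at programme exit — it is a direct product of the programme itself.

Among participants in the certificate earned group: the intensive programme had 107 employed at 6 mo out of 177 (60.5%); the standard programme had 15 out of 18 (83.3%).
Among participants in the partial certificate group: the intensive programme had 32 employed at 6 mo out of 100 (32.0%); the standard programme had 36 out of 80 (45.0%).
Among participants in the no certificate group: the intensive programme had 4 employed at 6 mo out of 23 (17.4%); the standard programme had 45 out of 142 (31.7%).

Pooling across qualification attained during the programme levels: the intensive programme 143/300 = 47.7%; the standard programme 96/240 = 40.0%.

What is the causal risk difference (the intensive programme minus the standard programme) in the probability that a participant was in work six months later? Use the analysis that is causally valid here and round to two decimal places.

Stratifying would compare programmes among participants the programmes themselves sorted into qualification attained during the programme groups — a form of selection on an intermediate. The unconditioned pooled rates give the total causal effect.
The causal difference is the pooled difference: 0.477 − 0.400 = +0.077.

+0.08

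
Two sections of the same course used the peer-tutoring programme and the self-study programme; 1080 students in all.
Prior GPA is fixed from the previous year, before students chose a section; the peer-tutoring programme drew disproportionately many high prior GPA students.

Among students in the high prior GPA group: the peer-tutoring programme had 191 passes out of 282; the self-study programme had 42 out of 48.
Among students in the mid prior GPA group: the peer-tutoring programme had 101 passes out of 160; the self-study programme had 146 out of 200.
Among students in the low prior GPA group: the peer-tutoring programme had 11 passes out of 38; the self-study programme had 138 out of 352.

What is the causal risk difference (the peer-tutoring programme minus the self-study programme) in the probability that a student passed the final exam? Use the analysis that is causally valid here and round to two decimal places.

-0.13

The prior GPA band-specific comparison favours the self-study programme throughout, but the pooled figures favour the peer-tutoring programme. The question is whether to condition on prior GPA band.
Here prior GPA band is a common cause — it drives both which teaching method a case falls under and the outcome. The crude comparison mixes populations; the stratum-specific rates are the causally relevant ones.
Adjusting over the population distribution of prior GPA band: 0.306·(0.677−0.875) + 0.333·(0.631−0.730) + 0.361·(0.289−0.392) = -0.130.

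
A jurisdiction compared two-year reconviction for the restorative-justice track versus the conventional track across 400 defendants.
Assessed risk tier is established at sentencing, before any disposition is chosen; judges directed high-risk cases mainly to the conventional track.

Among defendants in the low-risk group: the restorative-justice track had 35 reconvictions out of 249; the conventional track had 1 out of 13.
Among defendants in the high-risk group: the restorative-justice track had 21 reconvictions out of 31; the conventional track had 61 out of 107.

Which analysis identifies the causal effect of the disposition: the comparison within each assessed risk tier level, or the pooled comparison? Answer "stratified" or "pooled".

stratified

Here assessed risk tier is a common cause — it drives both which disposition a case falls under and the outcome. The crude comparison mixes populations; the stratum-specific rates are the causally relevant ones.
Within each level — low-risk: 14.1% vs 7.7%; high-risk: 67.7% vs 57.0% — the conventional track is lower every time.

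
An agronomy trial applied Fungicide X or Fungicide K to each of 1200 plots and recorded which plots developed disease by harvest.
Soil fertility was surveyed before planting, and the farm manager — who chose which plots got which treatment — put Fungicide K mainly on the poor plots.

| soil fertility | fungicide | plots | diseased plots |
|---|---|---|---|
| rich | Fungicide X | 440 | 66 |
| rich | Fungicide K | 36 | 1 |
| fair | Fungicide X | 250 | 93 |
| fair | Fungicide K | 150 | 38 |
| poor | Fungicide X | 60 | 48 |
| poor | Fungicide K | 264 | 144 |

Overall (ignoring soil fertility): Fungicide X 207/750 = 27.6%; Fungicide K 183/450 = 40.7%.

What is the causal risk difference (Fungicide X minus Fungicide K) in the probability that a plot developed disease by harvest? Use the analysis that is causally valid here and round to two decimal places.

+0.16

Since soil fertility is a pre-existing factor (not a product of the fungicide) and it affects the outcome on its own, it is a confounder. The stratified rates, not the pooled rate, identify the causal effect.
Adjusting over the population distribution of soil fertility: 0.397·(0.150−0.028) + 0.333·(0.372−0.253) + 0.270·(0.800−0.545) = +0.157.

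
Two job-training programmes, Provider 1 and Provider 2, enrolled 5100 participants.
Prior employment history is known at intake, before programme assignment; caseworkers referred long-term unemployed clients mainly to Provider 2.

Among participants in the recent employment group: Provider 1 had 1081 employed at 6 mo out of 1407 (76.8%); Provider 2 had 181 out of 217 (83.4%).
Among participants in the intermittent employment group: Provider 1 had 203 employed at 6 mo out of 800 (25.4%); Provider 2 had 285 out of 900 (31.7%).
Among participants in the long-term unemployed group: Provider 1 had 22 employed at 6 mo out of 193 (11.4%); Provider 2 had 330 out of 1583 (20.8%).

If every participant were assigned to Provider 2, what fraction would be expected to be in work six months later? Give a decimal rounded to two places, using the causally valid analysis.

Within every prior employment history level Provider 2 has the higher rate, yet pooled Provider 1 does — Simpson's reversal.
Prior employment history is set before the programme has any effect — it is not caused by the programme — and it independently drives the outcome. That makes it a confounder, so the causal comparison is within prior employment history levels.
Standardising Provider 2 to the population prior employment history mix: 0.318·181/217 + 0.333·285/900 + 0.348·330/1583 = 0.444.

0.44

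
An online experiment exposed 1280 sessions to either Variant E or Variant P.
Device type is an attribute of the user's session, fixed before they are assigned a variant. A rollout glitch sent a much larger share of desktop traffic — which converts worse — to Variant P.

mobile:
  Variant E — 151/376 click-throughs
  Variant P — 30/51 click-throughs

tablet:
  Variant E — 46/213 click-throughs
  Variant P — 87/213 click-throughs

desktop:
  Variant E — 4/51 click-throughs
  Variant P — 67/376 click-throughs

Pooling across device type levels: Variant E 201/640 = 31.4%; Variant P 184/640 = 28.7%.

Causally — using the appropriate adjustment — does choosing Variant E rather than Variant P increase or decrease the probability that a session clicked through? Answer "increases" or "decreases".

The device type-specific comparison favours Variant P throughout, but the pooled figures favour Variant E. The question is whether to condition on device type.
Device type satisfies the back-door criterion: it is not a descendant of the variant, and it blocks the spurious path from variant to outcome. Adjusting for it (i.e., using the within-device type rates) gives the causal effect.
Within each level — mobile: 40.2% vs 58.8%; tablet: 21.6% vs 40.8%; desktop: 7.8% vs 17.8% — Variant P is higher every time.

decreases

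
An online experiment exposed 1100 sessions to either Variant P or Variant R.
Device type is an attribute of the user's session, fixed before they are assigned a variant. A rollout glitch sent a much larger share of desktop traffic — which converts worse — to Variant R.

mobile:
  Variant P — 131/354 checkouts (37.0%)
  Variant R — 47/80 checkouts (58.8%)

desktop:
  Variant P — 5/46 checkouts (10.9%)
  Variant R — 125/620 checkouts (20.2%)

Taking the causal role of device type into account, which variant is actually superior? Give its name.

Variant R

Within every device type level Variant R has the higher rate, yet pooled Variant P does — Simpson's reversal.
Device type differs across variants for reasons unrelated to any effect of the variant itself, and it separately predicts the outcome — a classic confounder. We must compare within device type levels.
Within each level — mobile: 37.0% vs 58.8%; desktop: 10.9% vs 20.2% — Variant R is higher every time.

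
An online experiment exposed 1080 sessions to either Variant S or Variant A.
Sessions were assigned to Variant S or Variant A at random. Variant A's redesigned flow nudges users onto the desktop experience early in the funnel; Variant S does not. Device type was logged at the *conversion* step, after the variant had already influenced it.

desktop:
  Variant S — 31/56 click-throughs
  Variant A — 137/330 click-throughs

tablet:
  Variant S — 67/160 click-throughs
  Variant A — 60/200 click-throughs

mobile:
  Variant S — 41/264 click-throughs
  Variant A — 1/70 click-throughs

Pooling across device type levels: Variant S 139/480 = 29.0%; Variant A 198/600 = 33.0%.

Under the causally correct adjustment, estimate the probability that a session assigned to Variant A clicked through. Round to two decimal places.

Device type here is a post-treatment variable shaped by the variant; conditioning on it would introduce bias rather than remove it. The overall comparison is the causal one.
So P(outcome | do(Variant A)) is just the pooled rate for Variant A: 198/600 = 0.330.

0.33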